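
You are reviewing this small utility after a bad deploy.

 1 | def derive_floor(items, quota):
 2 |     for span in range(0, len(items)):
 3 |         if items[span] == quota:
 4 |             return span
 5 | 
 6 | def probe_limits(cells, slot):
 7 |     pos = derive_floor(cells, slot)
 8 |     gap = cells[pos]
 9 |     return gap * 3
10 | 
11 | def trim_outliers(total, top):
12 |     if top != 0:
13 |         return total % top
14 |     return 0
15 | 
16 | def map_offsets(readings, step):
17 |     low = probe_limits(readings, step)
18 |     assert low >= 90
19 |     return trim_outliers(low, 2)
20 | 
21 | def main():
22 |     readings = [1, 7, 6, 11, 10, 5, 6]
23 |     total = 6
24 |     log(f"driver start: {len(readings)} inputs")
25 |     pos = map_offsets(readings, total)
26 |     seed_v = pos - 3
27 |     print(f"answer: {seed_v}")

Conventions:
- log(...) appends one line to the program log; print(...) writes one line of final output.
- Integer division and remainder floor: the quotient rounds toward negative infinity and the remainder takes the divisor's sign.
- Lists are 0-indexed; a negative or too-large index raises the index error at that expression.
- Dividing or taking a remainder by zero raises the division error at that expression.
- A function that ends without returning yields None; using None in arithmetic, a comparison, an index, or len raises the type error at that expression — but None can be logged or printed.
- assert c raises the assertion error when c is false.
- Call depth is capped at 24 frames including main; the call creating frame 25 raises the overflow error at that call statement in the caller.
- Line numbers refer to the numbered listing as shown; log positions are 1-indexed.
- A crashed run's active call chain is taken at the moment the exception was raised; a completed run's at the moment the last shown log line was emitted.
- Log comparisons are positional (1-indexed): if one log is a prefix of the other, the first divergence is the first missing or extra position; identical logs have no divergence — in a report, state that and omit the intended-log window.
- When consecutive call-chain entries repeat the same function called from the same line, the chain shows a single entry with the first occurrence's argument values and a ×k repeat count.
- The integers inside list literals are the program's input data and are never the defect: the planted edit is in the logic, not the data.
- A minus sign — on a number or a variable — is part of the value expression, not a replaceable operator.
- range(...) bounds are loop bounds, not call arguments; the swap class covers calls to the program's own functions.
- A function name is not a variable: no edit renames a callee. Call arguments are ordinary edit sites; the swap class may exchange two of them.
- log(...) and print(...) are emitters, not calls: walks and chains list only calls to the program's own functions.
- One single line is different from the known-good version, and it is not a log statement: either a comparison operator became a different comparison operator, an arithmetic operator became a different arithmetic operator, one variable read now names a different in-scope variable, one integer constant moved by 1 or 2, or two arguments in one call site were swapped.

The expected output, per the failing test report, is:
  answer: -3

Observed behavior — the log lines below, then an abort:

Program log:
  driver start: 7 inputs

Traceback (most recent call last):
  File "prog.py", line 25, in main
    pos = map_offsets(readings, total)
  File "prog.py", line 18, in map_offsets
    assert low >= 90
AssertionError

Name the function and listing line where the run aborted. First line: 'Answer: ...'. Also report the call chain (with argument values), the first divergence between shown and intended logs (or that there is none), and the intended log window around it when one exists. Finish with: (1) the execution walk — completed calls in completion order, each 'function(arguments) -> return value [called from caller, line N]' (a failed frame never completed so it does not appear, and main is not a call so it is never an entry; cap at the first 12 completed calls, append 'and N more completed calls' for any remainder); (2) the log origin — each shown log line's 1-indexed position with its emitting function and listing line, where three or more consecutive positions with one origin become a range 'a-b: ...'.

Answer: the error was raised in map_offsets, line 18.
Key observation: All emitted log lines are correct; the crash alone marks the defect.
Call chain: main -> map_offsets([1, 7, 6, 11, 10, 5, 6], 6) (called at line 25).
First divergence: none; the two logs match at every position.
Execution walk:
  derive_floor([1, 7, 6, 11, 10, 5, 6], 6) -> 2  [called from probe_limits, line 7]
  probe_limits([1, 7, 6, 11, 10, 5, 6], 6) -> 18  [called from map_offsets, line 17]
Origin of each log line:
  1: from main, line 24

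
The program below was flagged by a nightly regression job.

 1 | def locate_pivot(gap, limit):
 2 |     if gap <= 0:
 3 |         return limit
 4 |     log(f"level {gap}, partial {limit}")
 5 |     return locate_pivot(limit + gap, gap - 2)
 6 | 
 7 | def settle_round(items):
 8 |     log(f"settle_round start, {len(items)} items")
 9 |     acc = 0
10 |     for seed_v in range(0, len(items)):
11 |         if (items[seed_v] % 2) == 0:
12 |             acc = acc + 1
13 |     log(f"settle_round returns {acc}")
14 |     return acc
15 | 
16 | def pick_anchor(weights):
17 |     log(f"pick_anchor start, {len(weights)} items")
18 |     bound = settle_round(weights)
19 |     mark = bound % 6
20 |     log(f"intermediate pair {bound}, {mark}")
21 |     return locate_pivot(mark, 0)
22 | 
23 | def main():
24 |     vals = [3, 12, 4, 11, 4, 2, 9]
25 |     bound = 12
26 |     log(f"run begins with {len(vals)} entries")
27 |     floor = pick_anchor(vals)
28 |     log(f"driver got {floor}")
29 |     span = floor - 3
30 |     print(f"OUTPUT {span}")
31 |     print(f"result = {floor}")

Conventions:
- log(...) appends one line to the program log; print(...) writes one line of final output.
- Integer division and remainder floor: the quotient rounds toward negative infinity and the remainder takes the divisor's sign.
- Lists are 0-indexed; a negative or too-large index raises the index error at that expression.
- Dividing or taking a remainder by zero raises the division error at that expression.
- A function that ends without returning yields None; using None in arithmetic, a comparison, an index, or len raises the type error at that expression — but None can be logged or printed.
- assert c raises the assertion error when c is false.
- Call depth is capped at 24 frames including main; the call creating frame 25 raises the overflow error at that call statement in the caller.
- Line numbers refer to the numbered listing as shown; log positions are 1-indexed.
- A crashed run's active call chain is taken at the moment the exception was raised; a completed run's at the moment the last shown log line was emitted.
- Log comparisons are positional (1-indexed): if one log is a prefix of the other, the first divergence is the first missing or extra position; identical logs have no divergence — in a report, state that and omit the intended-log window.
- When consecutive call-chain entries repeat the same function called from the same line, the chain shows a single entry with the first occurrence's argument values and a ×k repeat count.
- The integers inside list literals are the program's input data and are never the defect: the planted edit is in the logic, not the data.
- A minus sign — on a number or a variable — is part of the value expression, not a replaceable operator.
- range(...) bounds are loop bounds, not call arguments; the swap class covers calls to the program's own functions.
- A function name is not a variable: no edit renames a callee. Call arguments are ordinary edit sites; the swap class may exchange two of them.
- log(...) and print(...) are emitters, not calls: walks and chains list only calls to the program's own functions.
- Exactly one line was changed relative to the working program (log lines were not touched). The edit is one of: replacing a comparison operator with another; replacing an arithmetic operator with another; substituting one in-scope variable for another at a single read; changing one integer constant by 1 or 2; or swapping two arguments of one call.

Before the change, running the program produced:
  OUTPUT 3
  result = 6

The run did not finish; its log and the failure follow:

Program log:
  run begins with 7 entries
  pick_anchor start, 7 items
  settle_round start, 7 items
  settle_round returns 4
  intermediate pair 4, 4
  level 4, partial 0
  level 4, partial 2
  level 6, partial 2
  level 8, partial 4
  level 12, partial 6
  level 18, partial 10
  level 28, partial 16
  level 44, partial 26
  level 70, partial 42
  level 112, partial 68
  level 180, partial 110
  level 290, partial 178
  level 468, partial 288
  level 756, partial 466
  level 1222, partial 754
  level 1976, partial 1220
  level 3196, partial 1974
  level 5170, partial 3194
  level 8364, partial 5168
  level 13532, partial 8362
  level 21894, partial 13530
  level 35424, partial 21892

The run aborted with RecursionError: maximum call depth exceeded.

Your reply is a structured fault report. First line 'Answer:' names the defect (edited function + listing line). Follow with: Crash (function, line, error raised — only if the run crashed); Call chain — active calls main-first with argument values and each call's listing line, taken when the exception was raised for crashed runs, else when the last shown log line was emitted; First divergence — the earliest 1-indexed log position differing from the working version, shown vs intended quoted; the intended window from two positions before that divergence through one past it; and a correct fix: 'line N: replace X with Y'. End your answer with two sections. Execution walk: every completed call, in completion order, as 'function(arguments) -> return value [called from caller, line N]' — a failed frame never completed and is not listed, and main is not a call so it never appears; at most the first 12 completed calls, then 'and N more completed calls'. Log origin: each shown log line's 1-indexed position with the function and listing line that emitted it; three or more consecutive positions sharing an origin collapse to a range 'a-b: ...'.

Answer: the defect is in locate_pivot at line 5.
Core observation: The earliest visible damage is log position 7 — 'level 4, partial 2' rather than the intended 'level 2, partial 4'.
Crash: locate_pivot, line 5, RecursionError.
Call chain: main -> pick_anchor([3, 12, 4, 11, 4, 2, 9]) (called at line 27) -> locate_pivot(4, 0) (called at line 21) -> locate_pivot(4, 2) (called at line 5) ×21.
First divergence: position 7 — shown 'level 4, partial 2', intended 'level 2, partial 4'.
Intended log window:
  5: intermediate pair 4, 4
  6: level 4, partial 0
  7: level 2, partial 4
  8: driver got 6
Execution walk:
  settle_round([3, 12, 4, 11, 4, 2, 9]) -> 4  [called from pick_anchor, line 18]
Log line origins:
  1: emitted by main (line 26)
  2: emitted by pick_anchor (line 17)
  3: emitted by settle_round (line 8)
  4: emitted by settle_round (line 13)
  5: emitted by pick_anchor (line 20)
  6-27: emitted by locate_pivot (line 4)
A correct fix: line 5: replace `locate_pivot(limit + gap, gap - 2)` with `locate_pivot(gap - 2, limit + gap)`.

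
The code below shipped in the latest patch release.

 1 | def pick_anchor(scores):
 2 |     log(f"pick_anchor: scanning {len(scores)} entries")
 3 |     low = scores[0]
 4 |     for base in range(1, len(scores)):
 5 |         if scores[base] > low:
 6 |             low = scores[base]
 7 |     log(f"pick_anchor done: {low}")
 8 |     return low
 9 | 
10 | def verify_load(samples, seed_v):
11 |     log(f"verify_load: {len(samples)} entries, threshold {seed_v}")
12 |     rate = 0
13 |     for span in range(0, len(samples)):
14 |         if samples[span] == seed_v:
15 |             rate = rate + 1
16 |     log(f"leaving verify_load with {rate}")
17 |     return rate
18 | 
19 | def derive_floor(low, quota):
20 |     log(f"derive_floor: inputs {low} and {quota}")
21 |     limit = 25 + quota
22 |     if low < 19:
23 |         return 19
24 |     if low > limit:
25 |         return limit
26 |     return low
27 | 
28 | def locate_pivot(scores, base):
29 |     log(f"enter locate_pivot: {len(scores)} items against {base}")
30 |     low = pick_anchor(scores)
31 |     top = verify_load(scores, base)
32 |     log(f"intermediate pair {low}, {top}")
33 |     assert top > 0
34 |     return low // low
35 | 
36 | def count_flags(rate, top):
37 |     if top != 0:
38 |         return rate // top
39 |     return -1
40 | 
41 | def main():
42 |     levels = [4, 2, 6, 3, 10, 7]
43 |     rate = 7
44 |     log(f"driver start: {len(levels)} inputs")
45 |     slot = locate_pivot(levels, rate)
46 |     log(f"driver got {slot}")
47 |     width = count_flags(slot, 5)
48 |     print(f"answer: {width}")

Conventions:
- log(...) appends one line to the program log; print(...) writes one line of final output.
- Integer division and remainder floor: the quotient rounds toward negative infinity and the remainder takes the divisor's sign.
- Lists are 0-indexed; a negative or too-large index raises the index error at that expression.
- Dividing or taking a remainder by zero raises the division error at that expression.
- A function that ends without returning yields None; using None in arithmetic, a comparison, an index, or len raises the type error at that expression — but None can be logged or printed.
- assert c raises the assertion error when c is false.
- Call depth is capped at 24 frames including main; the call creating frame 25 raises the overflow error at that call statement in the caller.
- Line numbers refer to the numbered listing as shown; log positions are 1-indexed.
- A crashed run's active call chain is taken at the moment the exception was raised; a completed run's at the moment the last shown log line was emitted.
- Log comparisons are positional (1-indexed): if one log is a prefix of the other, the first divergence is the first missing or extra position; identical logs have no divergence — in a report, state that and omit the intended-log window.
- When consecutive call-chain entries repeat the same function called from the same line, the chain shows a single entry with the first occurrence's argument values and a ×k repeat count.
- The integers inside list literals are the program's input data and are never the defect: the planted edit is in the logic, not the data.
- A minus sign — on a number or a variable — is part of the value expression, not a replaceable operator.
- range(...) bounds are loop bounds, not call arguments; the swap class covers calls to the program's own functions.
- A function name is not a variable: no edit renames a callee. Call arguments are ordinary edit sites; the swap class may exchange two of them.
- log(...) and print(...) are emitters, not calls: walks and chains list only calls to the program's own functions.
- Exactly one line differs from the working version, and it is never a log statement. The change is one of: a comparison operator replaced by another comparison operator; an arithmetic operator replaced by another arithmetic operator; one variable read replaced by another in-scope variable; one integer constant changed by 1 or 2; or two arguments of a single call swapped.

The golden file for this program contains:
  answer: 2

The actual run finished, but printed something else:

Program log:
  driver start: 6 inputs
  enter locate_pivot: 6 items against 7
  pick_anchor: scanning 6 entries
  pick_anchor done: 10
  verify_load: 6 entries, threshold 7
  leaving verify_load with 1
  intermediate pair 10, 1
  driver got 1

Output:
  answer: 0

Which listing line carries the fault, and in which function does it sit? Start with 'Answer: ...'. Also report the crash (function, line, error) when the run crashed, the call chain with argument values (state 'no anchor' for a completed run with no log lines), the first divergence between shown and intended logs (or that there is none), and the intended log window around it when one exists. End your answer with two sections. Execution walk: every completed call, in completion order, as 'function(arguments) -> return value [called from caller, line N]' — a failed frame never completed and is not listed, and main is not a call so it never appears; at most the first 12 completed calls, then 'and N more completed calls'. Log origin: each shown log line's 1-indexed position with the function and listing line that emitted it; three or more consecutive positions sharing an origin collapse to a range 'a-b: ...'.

Answer: the defect is in locate_pivot at line 34.
The tell: Log line 8 is where behavior first shows: 'driver got 1' appears instead of 'driver got 10'.
Call chain: main.
First divergence: position 8 — shown 'driver got 1', intended 'driver got 10'.
Intended log window:
  6: leaving verify_load with 1
  7: intermediate pair 10, 1
  8: driver got 10
Execution walk:
  pick_anchor([4, 2, 6, 3, 10, 7]) -> 10  [called from locate_pivot, line 30]
  verify_load([4, 2, 6, 3, 10, 7], 7) -> 1  [called from locate_pivot, line 31]
  locate_pivot([4, 2, 6, 3, 10, 7], 7) -> 1  [called from main, line 45]
  count_flags(1, 5) -> 0  [called from main, line 47]
Log line origins:
  1: from main, line 44
  2: from locate_pivot, line 29
  3: from pick_anchor, line 2
  4: from pick_anchor, line 7
  5: from verify_load, line 11
  6: from verify_load, line 16
  7: from locate_pivot, line 32
  8: from main, line 46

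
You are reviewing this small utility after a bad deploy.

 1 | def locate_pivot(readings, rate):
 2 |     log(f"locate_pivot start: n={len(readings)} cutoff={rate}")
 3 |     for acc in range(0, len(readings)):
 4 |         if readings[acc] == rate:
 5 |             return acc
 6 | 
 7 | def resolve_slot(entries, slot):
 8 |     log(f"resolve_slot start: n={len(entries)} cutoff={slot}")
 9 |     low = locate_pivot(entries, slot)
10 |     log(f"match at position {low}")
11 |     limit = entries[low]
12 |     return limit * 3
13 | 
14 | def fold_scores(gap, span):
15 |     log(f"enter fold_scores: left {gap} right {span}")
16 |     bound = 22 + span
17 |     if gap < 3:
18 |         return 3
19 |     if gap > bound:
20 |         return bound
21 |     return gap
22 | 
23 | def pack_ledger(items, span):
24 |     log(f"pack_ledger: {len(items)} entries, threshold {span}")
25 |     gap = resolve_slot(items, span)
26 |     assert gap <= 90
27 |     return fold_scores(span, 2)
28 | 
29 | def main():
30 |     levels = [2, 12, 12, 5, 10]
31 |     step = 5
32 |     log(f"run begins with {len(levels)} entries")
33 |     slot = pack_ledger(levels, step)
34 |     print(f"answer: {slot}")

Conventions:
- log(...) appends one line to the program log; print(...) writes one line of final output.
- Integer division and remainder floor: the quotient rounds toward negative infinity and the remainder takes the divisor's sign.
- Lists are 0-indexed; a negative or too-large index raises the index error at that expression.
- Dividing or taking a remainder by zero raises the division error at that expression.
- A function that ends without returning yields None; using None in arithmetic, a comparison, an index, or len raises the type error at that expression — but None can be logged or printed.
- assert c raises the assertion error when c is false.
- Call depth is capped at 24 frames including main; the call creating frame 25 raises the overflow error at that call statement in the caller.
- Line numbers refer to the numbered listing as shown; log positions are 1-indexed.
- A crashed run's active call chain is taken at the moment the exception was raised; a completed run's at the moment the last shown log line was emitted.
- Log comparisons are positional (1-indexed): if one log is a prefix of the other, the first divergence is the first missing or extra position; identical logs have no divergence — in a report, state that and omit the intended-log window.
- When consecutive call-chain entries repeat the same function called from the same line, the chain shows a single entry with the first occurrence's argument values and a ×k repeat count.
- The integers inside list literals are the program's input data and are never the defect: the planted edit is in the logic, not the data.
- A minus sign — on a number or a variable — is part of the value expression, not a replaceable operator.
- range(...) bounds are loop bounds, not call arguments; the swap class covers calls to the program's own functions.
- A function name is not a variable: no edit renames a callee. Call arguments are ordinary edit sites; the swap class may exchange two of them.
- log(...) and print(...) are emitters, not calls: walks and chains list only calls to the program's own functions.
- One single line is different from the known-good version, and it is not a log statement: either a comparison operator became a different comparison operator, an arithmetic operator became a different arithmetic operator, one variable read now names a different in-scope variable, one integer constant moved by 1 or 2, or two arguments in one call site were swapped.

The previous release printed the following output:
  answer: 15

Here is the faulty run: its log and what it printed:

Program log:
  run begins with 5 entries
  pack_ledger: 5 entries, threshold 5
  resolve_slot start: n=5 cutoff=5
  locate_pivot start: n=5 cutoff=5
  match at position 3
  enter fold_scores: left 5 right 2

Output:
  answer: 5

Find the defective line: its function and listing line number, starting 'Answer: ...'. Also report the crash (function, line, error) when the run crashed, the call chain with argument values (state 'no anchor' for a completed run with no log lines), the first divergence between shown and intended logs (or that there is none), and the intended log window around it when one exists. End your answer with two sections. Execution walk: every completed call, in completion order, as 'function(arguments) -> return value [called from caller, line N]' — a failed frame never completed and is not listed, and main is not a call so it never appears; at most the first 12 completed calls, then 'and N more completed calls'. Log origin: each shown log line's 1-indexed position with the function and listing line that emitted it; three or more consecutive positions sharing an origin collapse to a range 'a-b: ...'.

Answer: the defect is in pack_ledger at line 27.
Key observation: At log position 6 the runs split — shown 'enter fold_scores: left 5 right 2', but the working version logs 'enter fold_scores: left 15 right 2'.
Call chain: main -> pack_ledger([2, 12, 12, 5, 10], 5) (called at line 33) -> fold_scores(5, 2) (called at line 27).
First divergence: at position 6 the run shows 'enter fold_scores: left 5 right 2' where the working version logs 'enter fold_scores: left 15 right 2'.
Intended log window:
  4: locate_pivot start: n=5 cutoff=5
  5: match at position 3
  6: enter fold_scores: left 15 right 2
Execution walk:
  locate_pivot([2, 12, 12, 5, 10], 5) -> 3  [called from resolve_slot, line 9]
  resolve_slot([2, 12, 12, 5, 10], 5) -> 15  [called from pack_ledger, line 25]
  fold_scores(5, 2) -> 5  [called from pack_ledger, line 27]
  pack_ledger([2, 12, 12, 5, 10], 5) -> 5  [called from main, line 33]
Origin of each log line:
  1 — main, line 32
  2 — pack_ledger, line 24
  3 — resolve_slot, line 8
  4 — locate_pivot, line 2
  5 — resolve_slot, line 10
  6 — fold_scores, line 15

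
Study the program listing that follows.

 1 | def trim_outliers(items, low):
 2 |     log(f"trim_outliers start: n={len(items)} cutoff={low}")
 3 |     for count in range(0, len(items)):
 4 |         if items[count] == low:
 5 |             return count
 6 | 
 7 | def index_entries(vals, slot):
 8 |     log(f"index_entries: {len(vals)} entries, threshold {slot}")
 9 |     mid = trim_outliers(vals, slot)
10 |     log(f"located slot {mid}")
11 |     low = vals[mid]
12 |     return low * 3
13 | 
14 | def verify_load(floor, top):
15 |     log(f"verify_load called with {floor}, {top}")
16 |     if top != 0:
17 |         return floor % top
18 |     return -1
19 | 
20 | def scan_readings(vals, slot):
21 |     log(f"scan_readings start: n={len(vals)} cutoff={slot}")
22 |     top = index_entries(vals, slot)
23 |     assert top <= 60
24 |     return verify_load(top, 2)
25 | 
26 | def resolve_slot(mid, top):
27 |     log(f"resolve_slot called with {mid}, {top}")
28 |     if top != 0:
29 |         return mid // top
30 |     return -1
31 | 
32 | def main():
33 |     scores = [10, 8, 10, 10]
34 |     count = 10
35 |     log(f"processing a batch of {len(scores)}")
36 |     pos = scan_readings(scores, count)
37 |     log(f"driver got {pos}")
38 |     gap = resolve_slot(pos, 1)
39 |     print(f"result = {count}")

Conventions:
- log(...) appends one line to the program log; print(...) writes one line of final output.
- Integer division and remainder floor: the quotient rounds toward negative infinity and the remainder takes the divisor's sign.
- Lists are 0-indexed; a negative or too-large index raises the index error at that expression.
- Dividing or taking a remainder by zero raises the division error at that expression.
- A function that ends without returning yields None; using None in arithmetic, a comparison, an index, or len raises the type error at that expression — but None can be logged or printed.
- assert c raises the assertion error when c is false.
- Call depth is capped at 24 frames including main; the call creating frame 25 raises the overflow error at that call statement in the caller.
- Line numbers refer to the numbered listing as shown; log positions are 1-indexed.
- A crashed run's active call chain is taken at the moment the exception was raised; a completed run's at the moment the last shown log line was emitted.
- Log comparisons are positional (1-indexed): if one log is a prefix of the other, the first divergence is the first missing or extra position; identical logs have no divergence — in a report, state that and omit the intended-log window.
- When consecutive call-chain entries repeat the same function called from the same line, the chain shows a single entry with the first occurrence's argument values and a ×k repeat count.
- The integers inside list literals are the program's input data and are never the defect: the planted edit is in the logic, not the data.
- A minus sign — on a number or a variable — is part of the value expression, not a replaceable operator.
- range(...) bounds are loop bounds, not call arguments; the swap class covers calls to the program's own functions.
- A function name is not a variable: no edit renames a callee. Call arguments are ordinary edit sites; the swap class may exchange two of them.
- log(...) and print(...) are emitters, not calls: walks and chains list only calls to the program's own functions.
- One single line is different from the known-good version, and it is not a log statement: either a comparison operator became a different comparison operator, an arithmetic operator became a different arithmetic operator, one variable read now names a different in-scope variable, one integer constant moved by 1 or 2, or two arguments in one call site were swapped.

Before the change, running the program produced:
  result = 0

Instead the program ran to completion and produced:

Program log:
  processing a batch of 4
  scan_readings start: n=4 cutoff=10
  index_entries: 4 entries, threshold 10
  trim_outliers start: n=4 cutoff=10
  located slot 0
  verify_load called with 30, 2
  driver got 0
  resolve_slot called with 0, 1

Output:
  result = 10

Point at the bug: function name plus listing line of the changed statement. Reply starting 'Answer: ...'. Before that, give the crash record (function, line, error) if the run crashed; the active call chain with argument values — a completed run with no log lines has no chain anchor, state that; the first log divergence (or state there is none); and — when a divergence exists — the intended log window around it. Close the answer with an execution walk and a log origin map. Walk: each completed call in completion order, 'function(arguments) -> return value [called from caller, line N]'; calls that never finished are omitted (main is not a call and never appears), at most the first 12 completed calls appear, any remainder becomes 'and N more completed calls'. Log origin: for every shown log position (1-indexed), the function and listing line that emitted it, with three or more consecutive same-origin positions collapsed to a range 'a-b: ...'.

Answer: the defect is in main at line 39.
Core observation: Log streams are identical — the defect surfaces only in the printed output.
Call chain: main -> resolve_slot(0, 1) (called at line 38).
First divergence: none; the two logs match at every position.
Execution walk:
  trim_outliers([10, 8, 10, 10], 10) -> 0  [called from index_entries, line 9]
  index_entries([10, 8, 10, 10], 10) -> 30  [called from scan_readings, line 22]
  verify_load(30, 2) -> 0  [called from scan_readings, line 24]
  scan_readings([10, 8, 10, 10], 10) -> 0  [called from main, line 36]
  resolve_slot(0, 1) -> 0  [called from main, line 38]
Log line origins:
  1: from main, line 35
  2: from scan_readings, line 21
  3: from index_entries, line 8
  4: from trim_outliers, line 2
  5: from index_entries, line 10
  6: from verify_load, line 15
  7: from main, line 37
  8: from resolve_slot, line 27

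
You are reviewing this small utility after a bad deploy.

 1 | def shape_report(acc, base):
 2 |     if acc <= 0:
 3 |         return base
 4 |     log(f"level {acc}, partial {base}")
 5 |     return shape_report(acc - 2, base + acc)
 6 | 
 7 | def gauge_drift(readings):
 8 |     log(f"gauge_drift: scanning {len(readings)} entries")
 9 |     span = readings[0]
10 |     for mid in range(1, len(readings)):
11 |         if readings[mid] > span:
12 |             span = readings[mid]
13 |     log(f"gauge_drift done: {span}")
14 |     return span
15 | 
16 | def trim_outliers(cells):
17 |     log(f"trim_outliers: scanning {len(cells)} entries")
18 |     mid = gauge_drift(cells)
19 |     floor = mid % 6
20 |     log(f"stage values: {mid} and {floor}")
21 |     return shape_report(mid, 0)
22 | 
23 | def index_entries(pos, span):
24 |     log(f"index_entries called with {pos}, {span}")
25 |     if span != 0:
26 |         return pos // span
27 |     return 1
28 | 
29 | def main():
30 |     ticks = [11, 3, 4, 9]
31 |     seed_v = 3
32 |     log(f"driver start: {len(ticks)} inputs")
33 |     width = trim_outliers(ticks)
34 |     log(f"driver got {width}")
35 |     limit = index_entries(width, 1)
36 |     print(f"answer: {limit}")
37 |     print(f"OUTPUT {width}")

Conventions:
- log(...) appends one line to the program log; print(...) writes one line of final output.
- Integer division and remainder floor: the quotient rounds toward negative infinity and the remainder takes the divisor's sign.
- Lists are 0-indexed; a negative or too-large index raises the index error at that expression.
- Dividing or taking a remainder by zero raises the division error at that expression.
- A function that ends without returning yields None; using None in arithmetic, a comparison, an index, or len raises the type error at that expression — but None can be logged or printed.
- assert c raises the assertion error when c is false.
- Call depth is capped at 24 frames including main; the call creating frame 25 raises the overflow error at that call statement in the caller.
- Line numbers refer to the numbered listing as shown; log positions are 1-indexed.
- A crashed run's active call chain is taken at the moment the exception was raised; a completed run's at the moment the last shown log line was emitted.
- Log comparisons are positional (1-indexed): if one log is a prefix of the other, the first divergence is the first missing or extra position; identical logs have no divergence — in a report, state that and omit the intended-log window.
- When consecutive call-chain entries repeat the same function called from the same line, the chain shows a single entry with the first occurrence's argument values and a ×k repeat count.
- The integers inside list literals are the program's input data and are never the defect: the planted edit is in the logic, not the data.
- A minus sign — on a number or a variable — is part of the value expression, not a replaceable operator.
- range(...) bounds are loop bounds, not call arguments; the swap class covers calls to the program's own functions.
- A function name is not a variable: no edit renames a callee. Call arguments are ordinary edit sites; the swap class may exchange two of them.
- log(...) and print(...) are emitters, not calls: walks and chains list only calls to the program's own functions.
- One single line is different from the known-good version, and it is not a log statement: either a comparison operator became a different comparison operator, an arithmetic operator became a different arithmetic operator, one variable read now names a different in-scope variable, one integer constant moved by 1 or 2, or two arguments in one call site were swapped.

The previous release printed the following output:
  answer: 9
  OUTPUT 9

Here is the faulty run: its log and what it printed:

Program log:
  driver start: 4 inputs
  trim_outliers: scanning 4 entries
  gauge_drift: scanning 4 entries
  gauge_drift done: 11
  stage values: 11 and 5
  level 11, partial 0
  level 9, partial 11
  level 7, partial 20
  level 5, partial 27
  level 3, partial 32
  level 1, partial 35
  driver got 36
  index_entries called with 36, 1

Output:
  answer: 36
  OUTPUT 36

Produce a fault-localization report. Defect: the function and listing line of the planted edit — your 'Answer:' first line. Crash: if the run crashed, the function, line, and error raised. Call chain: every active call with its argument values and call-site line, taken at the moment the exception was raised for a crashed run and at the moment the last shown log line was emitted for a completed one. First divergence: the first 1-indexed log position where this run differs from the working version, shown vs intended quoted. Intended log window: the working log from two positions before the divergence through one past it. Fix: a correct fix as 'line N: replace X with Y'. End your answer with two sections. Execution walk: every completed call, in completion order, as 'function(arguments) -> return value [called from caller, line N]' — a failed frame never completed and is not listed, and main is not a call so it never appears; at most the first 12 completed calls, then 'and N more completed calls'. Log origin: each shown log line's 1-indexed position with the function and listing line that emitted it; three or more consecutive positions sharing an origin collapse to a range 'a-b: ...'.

Answer: the defect is in trim_outliers at line 21.
The tell: Position 6 is the first bad log line: 'level 11, partial 0' should read 'level 5, partial 0'.
Call chain: main -> index_entries(36, 1) (called at line 35).
First divergence: position 6 — shown 'level 11, partial 0', intended 'level 5, partial 0'.
Intended log window:
  4: gauge_drift done: 11
  5: stage values: 11 and 5
  6: level 5, partial 0
  7: level 3, partial 5
Execution walk:
  gauge_drift([11, 3, 4, 9]) -> 11  [called from trim_outliers, line 18]
  shape_report(-1, 36) -> 36  [called from shape_report, line 5]
  shape_report(1, 35) -> 36  [called from shape_report, line 5]
  shape_report(3, 32) -> 36  [called from shape_report, line 5]
  shape_report(5, 27) -> 36  [called from shape_report, line 5]
  shape_report(7, 20) -> 36  [called from shape_report, line 5]
  shape_report(9, 11) -> 36  [called from shape_report, line 5]
  shape_report(11, 0) -> 36  [called from trim_outliers, line 21]
  trim_outliers([11, 3, 4, 9]) -> 36  [called from main, line 33]
  index_entries(36, 1) -> 36  [called from main, line 35]
Origin of each log line:
  1: emitted by main (line 32)
  2: emitted by trim_outliers (line 17)
  3: emitted by gauge_drift (line 8)
  4: emitted by gauge_drift (line 13)
  5: emitted by trim_outliers (line 20)
  6-11: emitted by shape_report (line 4)
  12: emitted by main (line 34)
  13: emitted by index_entries (line 24)
A correct fix: line 21: replace `mid` with `floor`.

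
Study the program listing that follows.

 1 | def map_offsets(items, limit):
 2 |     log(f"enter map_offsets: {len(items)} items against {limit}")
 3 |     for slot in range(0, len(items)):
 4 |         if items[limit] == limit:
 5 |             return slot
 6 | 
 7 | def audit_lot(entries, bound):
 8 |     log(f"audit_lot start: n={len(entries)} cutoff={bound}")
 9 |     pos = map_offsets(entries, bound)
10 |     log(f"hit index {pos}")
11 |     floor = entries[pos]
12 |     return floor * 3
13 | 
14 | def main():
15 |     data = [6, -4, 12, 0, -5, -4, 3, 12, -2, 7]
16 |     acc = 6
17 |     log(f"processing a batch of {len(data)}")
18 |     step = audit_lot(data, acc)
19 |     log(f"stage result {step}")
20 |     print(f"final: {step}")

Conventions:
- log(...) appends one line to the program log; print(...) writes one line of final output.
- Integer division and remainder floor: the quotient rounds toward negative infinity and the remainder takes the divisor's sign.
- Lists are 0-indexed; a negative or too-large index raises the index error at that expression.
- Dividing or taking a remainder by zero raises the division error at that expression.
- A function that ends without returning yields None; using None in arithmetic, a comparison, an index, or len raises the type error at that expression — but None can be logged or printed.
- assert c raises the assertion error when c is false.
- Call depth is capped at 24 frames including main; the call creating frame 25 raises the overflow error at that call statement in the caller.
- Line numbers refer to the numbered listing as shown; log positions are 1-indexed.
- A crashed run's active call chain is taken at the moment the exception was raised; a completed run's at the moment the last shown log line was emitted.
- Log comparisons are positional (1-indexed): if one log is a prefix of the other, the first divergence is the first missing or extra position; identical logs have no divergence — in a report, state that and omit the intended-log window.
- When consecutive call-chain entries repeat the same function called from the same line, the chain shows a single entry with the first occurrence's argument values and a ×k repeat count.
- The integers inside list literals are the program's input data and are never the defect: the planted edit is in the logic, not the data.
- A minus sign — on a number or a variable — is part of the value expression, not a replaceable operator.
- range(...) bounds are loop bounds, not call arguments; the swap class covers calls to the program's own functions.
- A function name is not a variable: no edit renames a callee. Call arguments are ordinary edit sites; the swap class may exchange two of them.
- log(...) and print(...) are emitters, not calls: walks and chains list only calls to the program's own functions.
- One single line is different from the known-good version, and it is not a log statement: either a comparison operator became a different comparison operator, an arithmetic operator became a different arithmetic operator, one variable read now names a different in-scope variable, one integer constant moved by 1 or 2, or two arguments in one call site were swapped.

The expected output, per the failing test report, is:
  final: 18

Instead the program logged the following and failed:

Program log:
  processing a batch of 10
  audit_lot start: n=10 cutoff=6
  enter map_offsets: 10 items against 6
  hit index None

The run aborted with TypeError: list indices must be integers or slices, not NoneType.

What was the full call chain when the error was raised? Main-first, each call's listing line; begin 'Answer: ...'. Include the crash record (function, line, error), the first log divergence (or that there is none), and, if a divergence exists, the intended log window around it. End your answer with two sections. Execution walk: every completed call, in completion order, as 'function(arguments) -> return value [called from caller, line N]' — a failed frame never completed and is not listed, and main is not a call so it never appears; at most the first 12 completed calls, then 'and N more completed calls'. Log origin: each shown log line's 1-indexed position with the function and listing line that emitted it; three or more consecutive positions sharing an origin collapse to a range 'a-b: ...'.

Answer: main -> audit_lot (called at line 18).
Core observation: Position 4 is the first bad log line: 'hit index None' should read 'hit index 0'.
Crash: audit_lot, line 11, TypeError.
First divergence: position 4 — shown 'hit index None', intended 'hit index 0'.
Intended log window:
  2: audit_lot start: n=10 cutoff=6
  3: enter map_offsets: 10 items against 6
  4: hit index 0
  5: stage result 18
Execution walk:
  map_offsets([6, -4, 12, 0, -5, -4, 3, 12, -2, 7], 6) -> None  [called from audit_lot, line 9]
Log line origins:
  1: emitted by main (line 17)
  2: emitted by audit_lot (line 8)
  3: emitted by map_offsets (line 2)
  4: emitted by audit_lot (line 10)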